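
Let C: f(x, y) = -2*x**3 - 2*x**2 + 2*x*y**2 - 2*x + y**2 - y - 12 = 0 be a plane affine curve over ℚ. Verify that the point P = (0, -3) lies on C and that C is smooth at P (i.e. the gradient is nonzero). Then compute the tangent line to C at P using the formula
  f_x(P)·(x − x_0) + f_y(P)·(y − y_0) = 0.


Tangent line at P: 16*x - 7*y - 21 = 0.

Step 1: f(0, -3) = 0, so P lies on C.
Step 2: partial derivatives
  f_x(x, y) = -6*x**2 - 4*x + 2*y**2 - 2, f_y(x, y) = 4*x*y + 2*y - 1.
  f_x(P) = 16, f_y(P) = -7 (gradient nonzero, so P is smooth).
Step 3: tangent line at P: 16·(x − 0) + -7·(y − -3) = 0.
Expanding: 16*x - 7*y - 21 = 0.


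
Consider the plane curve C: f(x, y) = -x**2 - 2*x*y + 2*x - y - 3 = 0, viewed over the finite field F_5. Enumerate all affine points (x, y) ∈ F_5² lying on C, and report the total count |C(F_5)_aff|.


Affine F_5-points: {(0, 2), (1, 1), (3, 2), (4, 1)}; count = 4.

For each of the 25 pairs (x, y) ∈ F_5², evaluate f(x, y) mod 5. Record the zeros.
  x = 0: [0↦2, 1↦1, 2↦0, 3↦4, 4↦3]  zeros at y ∈ {2}
  x = 1: [0↦3, 1↦0, 2↦2, 3↦4, 4↦1]  zeros at y ∈ {1}
  x = 2: [0↦2, 1↦2, 2↦2, 3↦2, 4↦2]  zeros at y ∈ ∅
  x = 3: [0↦4, 1↦2, 2↦0, 3↦3, 4↦1]  zeros at y ∈ {2}
  x = 4: [0↦4, 1↦0, 2↦1, 3↦2, 4↦3]  zeros at y ∈ {1}
Collecting zeros: affine points = {(0, 2), (1, 1), (3, 2), (4, 1)}.
Total count |C(F_5)_aff| = 4.


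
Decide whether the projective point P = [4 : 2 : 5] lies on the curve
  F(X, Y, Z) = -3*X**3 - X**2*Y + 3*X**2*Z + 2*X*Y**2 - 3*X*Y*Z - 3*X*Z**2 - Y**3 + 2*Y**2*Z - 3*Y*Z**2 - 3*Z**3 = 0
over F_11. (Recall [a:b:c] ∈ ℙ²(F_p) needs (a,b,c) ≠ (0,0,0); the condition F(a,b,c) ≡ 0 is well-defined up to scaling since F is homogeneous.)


F(4,2,5) ≡ 4 (mod 11); P is NOT on the curve.

Evaluate F(4, 2, 5) term-by-term (mod 11).
  -3*X**3 ↦ -3·64·1·1 = -192
  -X**2*Y ↦ -1·16·2·1 = -32
  3*X**2*Z ↦ 3·16·1·5 = 240
  2*X*Y**2 ↦ 2·4·4·1 = 32
  -3*X*Y*Z ↦ -3·4·2·5 = -120
  -3*X*Z**2 ↦ -3·4·1·25 = -300
  -Y**3 ↦ -1·1·8·1 = -8
  2*Y**2*Z ↦ 2·1·4·5 = 40
  -3*Y*Z**2 ↦ -3·1·2·25 = -150
  -3*Z**3 ↦ -3·1·1·125 = -375
Sum: F(4, 2, 5) = (-192) + (-32) + (240) + (32) + (-120) + (-300) + (-8) + (40) + (-150) + (-375) = -865.
Reducing mod 11: -865 ≡ 4 (mod 11).
Since F(a, b, c) ≡ 4 ≠ 0 (mod 11), P does NOT lie on the curve.


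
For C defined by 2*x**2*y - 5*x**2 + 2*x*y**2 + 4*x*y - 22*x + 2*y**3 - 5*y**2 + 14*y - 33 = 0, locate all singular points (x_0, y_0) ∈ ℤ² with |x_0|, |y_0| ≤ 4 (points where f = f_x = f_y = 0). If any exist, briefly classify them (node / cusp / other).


Singular points: {(-3, 2)}; classification: node.

Compute partial derivatives:
  f_x = 4*x*y - 10*x + 2*y**2 + 4*y - 22.
  f_y = 2*x**2 + 4*x*y + 4*x + 6*y**2 - 10*y + 14.
Scan x_0 ∈ {−4, ..., 4}. For each x_0, f_y(x_0, y) is a polynomial in y; find its integer roots y ∈ {−4, ..., 4}, then test f_x and f at those candidates.
  x = -4: f_y(-4, y) = 6*y**2 - 26*y + 30; no integer root y with |y| ≤ 4.
  x = -3: f_y(-3, y) = 6*y**2 - 22*y + 20; vanishes at y ∈ {2}. (-3, 2): f_x = 0, f = 0 — SINGULAR.
  x = -2: f_y(-2, y) = 6*y**2 - 18*y + 14; no integer root y with |y| ≤ 4.
  x = -1: f_y(-1, y) = 6*y**2 - 14*y + 12; no integer root y with |y| ≤ 4.
  x = 0: f_y(0, y) = 6*y**2 - 10*y + 14; no integer root y with |y| ≤ 4.
  x = 1: f_y(1, y) = 6*y**2 - 6*y + 20; no integer root y with |y| ≤ 4.
  x = 2: f_y(2, y) = 6*y**2 - 2*y + 30; no integer root y with |y| ≤ 4.
  x = 3: f_y(3, y) = 6*y**2 + 2*y + 44; no integer root y with |y| ≤ 4.
  x = 4: f_y(4, y) = 6*y**2 + 6*y + 62; no integer root y with |y| ≤ 4.
Only singular point on the grid: (-3, 2).
Classify: substitute x = -3 + u, y = 2 + v and expand: f = 2*u**2*v - u**2 + 2*u*v**2 + 2*v**3 + v**2.
No constant or linear terms (consistent with a singular point). Quadratic part: -u**2 + v**2. Cubic part: 2*u**2*v + 2*u*v**2 + 2*v**3.
The quadratic part v**2 - u**2 = (v − u)(v + u) splits into two distinct linear factors, so there are two distinct tangent lines y − 2 = ±(x − -3) — this is a node (ordinary double point).
Classification: node.


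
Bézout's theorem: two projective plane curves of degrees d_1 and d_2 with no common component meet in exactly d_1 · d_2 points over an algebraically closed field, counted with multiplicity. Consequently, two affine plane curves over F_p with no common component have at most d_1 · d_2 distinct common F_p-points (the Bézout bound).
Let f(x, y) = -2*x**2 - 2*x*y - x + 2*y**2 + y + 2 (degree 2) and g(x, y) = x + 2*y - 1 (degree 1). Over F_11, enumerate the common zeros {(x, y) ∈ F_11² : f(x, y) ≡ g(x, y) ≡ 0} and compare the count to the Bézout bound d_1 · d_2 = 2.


Common zeros: ∅; count = 0; Bézout bound = 2.

deg(f) = 2, deg(g) = 1, so Bézout bound = 2.
Scan x ∈ F_11. For each x, list the y ∈ F_11 with f(x, y) ≡ 0 and those with g(x, y) ≡ 0 (mod 11); the common zeros in that column are the intersection.
  x = 0: f ≡ 0 at y ∈ ∅; g ≡ 0 at y ∈ {6}; common: ∅.
  x = 1: f ≡ 0 at y ∈ {1, 5}; g ≡ 0 at y ∈ {0}; common: ∅.
  x = 2: f ≡ 0 at y ∈ ∅; g ≡ 0 at y ∈ {5}; common: ∅.
  x = 3: f ≡ 0 at y ∈ {1, 7}; g ≡ 0 at y ∈ {10}; common: ∅.
  x = 4: f ≡ 0 at y ∈ ∅; g ≡ 0 at y ∈ {4}; common: ∅.
  x = 5: f ≡ 0 at y ∈ ∅; g ≡ 0 at y ∈ {9}; common: ∅.
  x = 6: f ≡ 0 at y ∈ {4, 7}; g ≡ 0 at y ∈ {3}; common: ∅.
  x = 7: f ≡ 0 at y ∈ {2, 10}; g ≡ 0 at y ∈ {8}; common: ∅.
  x = 8: f ≡ 0 at y ∈ ∅; g ≡ 0 at y ∈ {2}; common: ∅.
  x = 9: f ≡ 0 at y ∈ ∅; g ≡ 0 at y ∈ {7}; common: ∅.
  x = 10: f ≡ 0 at y ∈ {5, 10}; g ≡ 0 at y ∈ {1}; common: ∅.
Collecting: common zeros = ∅, so the count is 0.
Comparison with the Bézout bound: 0 ≤ 2 = deg(f)·deg(g), as expected for curves with no common component (the affine F_11-count falls short of the bound because intersections may lie at infinity, over extension fields, or carry multiplicity).


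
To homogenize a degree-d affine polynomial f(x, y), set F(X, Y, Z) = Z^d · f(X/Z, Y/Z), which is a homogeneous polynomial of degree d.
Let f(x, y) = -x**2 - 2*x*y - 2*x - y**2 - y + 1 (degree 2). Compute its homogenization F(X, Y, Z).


F(X, Y, Z) = -X**2 - 2*X*Y - 2*X*Z - Y**2 - Y*Z + Z**2

deg(f) = 2.
Substitute x = X/Z, y = Y/Z into f, then multiply by Z^2.
  monomial -1·x^2·y^0 ↦ -1·X^2·Y^0·Z^0.
  monomial -2·x^1·y^1 ↦ -2·X^1·Y^1·Z^0.
  monomial -2·x^1·y^0 ↦ -2·X^1·Y^0·Z^1.
  monomial -1·x^0·y^2 ↦ -1·X^0·Y^2·Z^0.
  monomial -1·x^0·y^1 ↦ -1·X^0·Y^1·Z^1.
  monomial 1·x^0·y^0 ↦ 1·X^0·Y^0·Z^2.
Collecting: F(X, Y, Z) = -X**2 - 2*X*Y - 2*X*Z - Y**2 - Y*Z + Z**2.


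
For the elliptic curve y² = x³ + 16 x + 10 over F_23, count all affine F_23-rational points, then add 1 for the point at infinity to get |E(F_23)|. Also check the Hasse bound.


Affine points = {(1, 2), (1, 21), (2, 2), (2, 21), (3, 4), (3, 19), (4, 0), (5, 10), (5, 13), (6, 0), (8, 11), (8, 12), (9, 3), (9, 20), (13, 0), (18, 9), (18, 14), (20, 2), (20, 21), (21, 4), (21, 19), (22, 4), (22, 19)}; affine count = 23; |E(F_23)| = 24.

Discriminant check: Δ ∝ 4a³ + 27b² = 4·16³ + 27·10² = 4·4096 + 27·100 ≡ 17 (mod 23). Nonzero ⇒ E is nonsingular.
For each x ∈ F_23, compute rhs = x³ + 16·x + 10 mod 23, then count y ∈ F_23 with y² ≡ rhs.
  x = 0: rhs = 10, matching y values: none (0 points).
  x = 1: rhs = 4, matching y values: 2, 21 (2 points).
  x = 2: rhs = 4, matching y values: 2, 21 (2 points).
  x = 3: rhs = 16, matching y values: 4, 19 (2 points).
  x = 4: rhs = 0, matching y values: 0 (1 points).
  x = 5: rhs = 8, matching y values: 10, 13 (2 points).
  x = 6: rhs = 0, matching y values: 0 (1 points).
  x = 7: rhs = 5, matching y values: none (0 points).
  x = 8: rhs = 6, matching y values: 11, 12 (2 points).
  x = 9: rhs = 9, matching y values: 3, 20 (2 points).
  x = 10: rhs = 20, matching y values: none (0 points).
  x = 11: rhs = 22, matching y values: none (0 points).
  x = 12: rhs = 21, matching y values: none (0 points).
  x = 13: rhs = 0, matching y values: 0 (1 points).
  x = 14: rhs = 11, matching y values: none (0 points).
  x = 15: rhs = 14, matching y values: none (0 points).
  x = 16: rhs = 15, matching y values: none (0 points).
  x = 17: rhs = 20, matching y values: none (0 points).
  x = 18: rhs = 12, matching y values: 9, 14 (2 points).
  x = 19: rhs = 20, matching y values: none (0 points).
  x = 20: rhs = 4, matching y values: 2, 21 (2 points).
  x = 21: rhs = 16, matching y values: 4, 19 (2 points).
  x = 22: rhs = 16, matching y values: 4, 19 (2 points).
Total affine count: 23.
Full point count |E(F_23)| = 23 + 1 = 24.
Hasse bound: |24 − (23+1)| = |0| = 0 ≤ 2√23 ≈ 9.5917 ✓.


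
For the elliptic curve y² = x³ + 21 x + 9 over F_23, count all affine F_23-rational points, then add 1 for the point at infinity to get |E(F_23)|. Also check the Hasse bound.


Affine points = {(0, 3), (0, 20), (1, 10), (1, 13), (2, 6), (2, 17), (5, 3), (5, 20), (6, 11), (6, 12), (7, 4), (7, 19), (10, 0), (13, 8), (13, 15), (16, 5), (16, 18), (17, 9), (17, 14), (18, 3), (18, 20)}; affine count = 21; |E(F_23)| = 22.

Discriminant check: Δ ∝ 4a³ + 27b² = 4·21³ + 27·9² = 4·9261 + 27·81 ≡ 16 (mod 23). Nonzero ⇒ E is nonsingular.
For each x ∈ F_23, compute rhs = x³ + 21·x + 9 mod 23, then count y ∈ F_23 with y² ≡ rhs.
  x = 0: rhs = 9, matching y values: 3, 20 (2 points).
  x = 1: rhs = 8, matching y values: 10, 13 (2 points).
  x = 2: rhs = 13, matching y values: 6, 17 (2 points).
  x = 3: rhs = 7, matching y values: none (0 points).
  x = 4: rhs = 19, matching y values: none (0 points).
  x = 5: rhs = 9, matching y values: 3, 20 (2 points).
  x = 6: rhs = 6, matching y values: 11, 12 (2 points).
  x = 7: rhs = 16, matching y values: 4, 19 (2 points).
  x = 8: rhs = 22, matching y values: none (0 points).
  x = 9: rhs = 7, matching y values: none (0 points).
  x = 10: rhs = 0, matching y values: 0 (1 points).
  x = 11: rhs = 7, matching y values: none (0 points).
  x = 12: rhs = 11, matching y values: none (0 points).
  x = 13: rhs = 18, matching y values: 8, 15 (2 points).
  x = 14: rhs = 11, matching y values: none (0 points).
  x = 15: rhs = 19, matching y values: none (0 points).
  x = 16: rhs = 2, matching y values: 5, 18 (2 points).
  x = 17: rhs = 12, matching y values: 9, 14 (2 points).
  x = 18: rhs = 9, matching y values: 3, 20 (2 points).
  x = 19: rhs = 22, matching y values: none (0 points).
  x = 20: rhs = 11, matching y values: none (0 points).
  x = 21: rhs = 5, matching y values: none (0 points).
  x = 22: rhs = 10, matching y values: none (0 points).
Total affine count: 21.
Full point count |E(F_23)| = 21 + 1 = 22.
Hasse bound: |22 − (23+1)| = |-2| = 2 ≤ 2√23 ≈ 9.5917 ✓.


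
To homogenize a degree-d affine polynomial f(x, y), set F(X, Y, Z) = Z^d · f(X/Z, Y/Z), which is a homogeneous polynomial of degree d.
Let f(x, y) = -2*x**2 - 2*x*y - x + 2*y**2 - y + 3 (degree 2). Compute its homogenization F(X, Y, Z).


F(X, Y, Z) = -2*X**2 - 2*X*Y - X*Z + 2*Y**2 - Y*Z + 3*Z**2

deg(f) = 2.
Substitute x = X/Z, y = Y/Z into f, then multiply by Z^2.
  monomial -2·x^2·y^0 ↦ -2·X^2·Y^0·Z^0.
  monomial -2·x^1·y^1 ↦ -2·X^1·Y^1·Z^0.
  monomial -1·x^1·y^0 ↦ -1·X^1·Y^0·Z^1.
  monomial 2·x^0·y^2 ↦ 2·X^0·Y^2·Z^0.
  monomial -1·x^0·y^1 ↦ -1·X^0·Y^1·Z^1.
  monomial 3·x^0·y^0 ↦ 3·X^0·Y^0·Z^2.
Collecting: F(X, Y, Z) = -2*X**2 - 2*X*Y - X*Z + 2*Y**2 - Y*Z + 3*Z**2.


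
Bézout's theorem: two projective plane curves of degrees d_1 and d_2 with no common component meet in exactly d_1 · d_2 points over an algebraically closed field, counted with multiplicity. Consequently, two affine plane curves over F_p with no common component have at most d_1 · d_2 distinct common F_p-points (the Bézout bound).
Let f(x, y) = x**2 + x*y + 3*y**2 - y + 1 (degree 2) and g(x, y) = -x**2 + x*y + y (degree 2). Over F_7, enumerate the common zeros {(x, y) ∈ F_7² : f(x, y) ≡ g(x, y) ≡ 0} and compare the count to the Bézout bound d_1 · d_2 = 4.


Common zeros: {(2, 6)}; count = 1; Bézout bound = 4.

deg(f) = 2, deg(g) = 2, so Bézout bound = 4.
Scan x ∈ F_7. For each x, list the y ∈ F_7 with f(x, y) ≡ 0 and those with g(x, y) ≡ 0 (mod 7); the common zeros in that column are the intersection.
  x = 0: f ≡ 0 at y ∈ ∅; g ≡ 0 at y ∈ {0}; common: ∅.
  x = 1: f ≡ 0 at y ∈ {2, 5}; g ≡ 0 at y ∈ {4}; common: ∅.
  x = 2: f ≡ 0 at y ∈ {3, 6}; g ≡ 0 at y ∈ {6}; common: {6}.
  x = 3: f ≡ 0 at y ∈ ∅; g ≡ 0 at y ∈ {4}; common: ∅.
  x = 4: f ≡ 0 at y ∈ {2, 4}; g ≡ 0 at y ∈ {6}; common: ∅.
  x = 5: f ≡ 0 at y ∈ ∅; g ≡ 0 at y ∈ {3}; common: ∅.
  x = 6: f ≡ 0 at y ∈ {4, 6}; g ≡ 0 at y ∈ ∅; common: ∅.
Collecting: common zeros = {(2, 6)}, so the count is 1.
Comparison with the Bézout bound: 1 ≤ 4 = deg(f)·deg(g), as expected for curves with no common component (the affine F_7-count falls short of the bound because intersections may lie at infinity, over extension fields, or carry multiplicity).


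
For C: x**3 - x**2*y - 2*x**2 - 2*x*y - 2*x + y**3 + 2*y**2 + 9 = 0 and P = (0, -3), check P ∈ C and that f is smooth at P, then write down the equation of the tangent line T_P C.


Tangent line at P: 4*x + 15*y + 45 = 0.

Step 1: f(0, -3) = 0, so P lies on C.
Step 2: partial derivatives
  f_x(x, y) = 3*x**2 - 2*x*y - 4*x - 2*y - 2, f_y(x, y) = -x**2 - 2*x + 3*y**2 + 4*y.
  f_x(P) = 4, f_y(P) = 15 (gradient nonzero, so P is smooth).
Step 3: tangent line at P: 4·(x − 0) + 15·(y − -3) = 0.
Expanding: 4*x + 15*y + 45 = 0.


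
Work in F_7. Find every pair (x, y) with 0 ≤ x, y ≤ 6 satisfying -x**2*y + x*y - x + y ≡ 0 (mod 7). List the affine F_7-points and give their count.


Affine F_7-points: {(0, 0), (1, 1), (2, 5), (3, 5), (4, 6), (5, 6), (6, 1)}; count = 7.

For each of the 49 pairs (x, y) ∈ F_7², evaluate f(x, y) mod 7. Record the zeros.
  x = 0: [0↦0, 1↦1, 2↦2, 3↦3, 4↦4, 5↦5, 6↦6]  zeros at y ∈ {0}
  x = 1: [0↦6, 1↦0, 2↦1, 3↦2, 4↦3, 5↦4, 6↦5]  zeros at y ∈ {1}
  x = 2: [0↦5, 1↦4, 2↦3, 3↦2, 4↦1, 5↦0, 6↦6]  zeros at y ∈ {5}
  x = 3: [0↦4, 1↦6, 2↦1, 3↦3, 4↦5, 5↦0, 6↦2]  zeros at y ∈ {5}
  x = 4: [0↦3, 1↦6, 2↦2, 3↦5, 4↦1, 5↦4, 6↦0]  zeros at y ∈ {6}
  x = 5: [0↦2, 1↦4, 2↦6, 3↦1, 4↦3, 5↦5, 6↦0]  zeros at y ∈ {6}
  x = 6: [0↦1, 1↦0, 2↦6, 3↦5, 4↦4, 5↦3, 6↦2]  zeros at y ∈ {1}
Collecting zeros: affine points = {(0, 0), (1, 1), (2, 5), (3, 5), (4, 6), (5, 6), (6, 1)}.
Total count |C(F_7)_aff| = 7.


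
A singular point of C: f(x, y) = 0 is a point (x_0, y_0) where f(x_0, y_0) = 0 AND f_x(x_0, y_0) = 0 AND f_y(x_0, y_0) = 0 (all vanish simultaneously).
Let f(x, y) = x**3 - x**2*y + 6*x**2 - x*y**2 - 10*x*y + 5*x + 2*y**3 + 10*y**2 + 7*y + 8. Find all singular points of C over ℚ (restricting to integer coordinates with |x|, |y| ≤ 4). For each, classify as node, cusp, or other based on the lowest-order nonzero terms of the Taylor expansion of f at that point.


Singular points: {(-3, -2)}; classification: node.

Compute partial derivatives:
  f_x = 3*x**2 - 2*x*y + 12*x - y**2 - 10*y + 5.
  f_y = -x**2 - 2*x*y - 10*x + 6*y**2 + 20*y + 7.
Scan x_0 ∈ {−4, ..., 4}. For each x_0, f_y(x_0, y) is a polynomial in y; find its integer roots y ∈ {−4, ..., 4}, then test f_x and f at those candidates.
  x = -4: f_y(-4, y) = 6*y**2 + 28*y + 31; no integer root y with |y| ≤ 4.
  x = -3: f_y(-3, y) = 6*y**2 + 26*y + 28; vanishes at y ∈ {-2}. (-3, -2): f_x = 0, f = 0 — SINGULAR.
  x = -2: f_y(-2, y) = 6*y**2 + 24*y + 23; no integer root y with |y| ≤ 4.
  x = -1: f_y(-1, y) = 6*y**2 + 22*y + 16; vanishes at y ∈ {-1}. (-1, -1): f_x = 3 ≠ 0.
  x = 0: f_y(0, y) = 6*y**2 + 20*y + 7; no integer root y with |y| ≤ 4.
  x = 1: f_y(1, y) = 6*y**2 + 18*y - 4; no integer root y with |y| ≤ 4.
  x = 2: f_y(2, y) = 6*y**2 + 16*y - 17; no integer root y with |y| ≤ 4.
  x = 3: f_y(3, y) = 6*y**2 + 14*y - 32; no integer root y with |y| ≤ 4.
  x = 4: f_y(4, y) = 6*y**2 + 12*y - 49; no integer root y with |y| ≤ 4.
Only singular point on the grid: (-3, -2).
Classify: substitute x = -3 + u, y = -2 + v and expand: f = u**3 - u**2*v - u**2 - u*v**2 + 2*v**3 + v**2.
No constant or linear terms (consistent with a singular point). Quadratic part: -u**2 + v**2. Cubic part: u**3 - u**2*v - u*v**2 + 2*v**3.
The quadratic part v**2 - u**2 = (v − u)(v + u) splits into two distinct linear factors, so there are two distinct tangent lines y − -2 = ±(x − -3) — this is a node (ordinary double point).
Classification: node.


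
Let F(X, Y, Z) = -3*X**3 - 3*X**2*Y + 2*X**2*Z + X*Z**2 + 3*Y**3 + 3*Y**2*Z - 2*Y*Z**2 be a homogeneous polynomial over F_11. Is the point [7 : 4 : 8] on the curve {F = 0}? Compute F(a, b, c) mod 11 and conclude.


F(7,4,8) ≡ 9 (mod 11); P is NOT on the curve.

Evaluate F(7, 4, 8) term-by-term (mod 11).
  -3*X**3 ↦ -3·343·1·1 = -1029
  -3*X**2*Y ↦ -3·49·4·1 = -588
  2*X**2*Z ↦ 2·49·1·8 = 784
  X*Z**2 ↦ 1·7·1·64 = 448
  3*Y**3 ↦ 3·1·64·1 = 192
  3*Y**2*Z ↦ 3·1·16·8 = 384
  -2*Y*Z**2 ↦ -2·1·4·64 = -512
Sum: F(7, 4, 8) = (-1029) + (-588) + (784) + (448) + (192) + (384) + (-512) = -321.
Reducing mod 11: -321 ≡ 9 (mod 11).
Since F(a, b, c) ≡ 9 ≠ 0 (mod 11), P does NOT lie on the curve.


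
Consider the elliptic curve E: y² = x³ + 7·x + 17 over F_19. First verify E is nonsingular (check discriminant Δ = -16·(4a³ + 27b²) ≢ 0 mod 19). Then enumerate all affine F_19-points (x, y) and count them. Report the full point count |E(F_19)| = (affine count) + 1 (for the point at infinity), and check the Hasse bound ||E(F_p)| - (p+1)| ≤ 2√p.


Affine points = {(0, 6), (0, 13), (1, 5), (1, 14), (2, 1), (2, 18), (5, 5), (5, 14), (6, 3), (6, 16), (9, 7), (9, 12), (10, 2), (10, 17), (11, 0), (12, 9), (12, 10), (13, 5), (13, 14), (14, 3), (14, 16), (15, 1), (15, 18), (16, 8), (16, 11), (18, 3), (18, 16)}; affine count = 27; |E(F_19)| = 28.

Discriminant check: Δ ∝ 4a³ + 27b² = 4·7³ + 27·17² = 4·343 + 27·289 ≡ 17 (mod 19). Nonzero ⇒ E is nonsingular.
For each x ∈ F_19, compute rhs = x³ + 7·x + 17 mod 19, then count y ∈ F_19 with y² ≡ rhs.
  x = 0: rhs = 17, matching y values: 6, 13 (2 points).
  x = 1: rhs = 6, matching y values: 5, 14 (2 points).
  x = 2: rhs = 1, matching y values: 1, 18 (2 points).
  x = 3: rhs = 8, matching y values: none (0 points).
  x = 4: rhs = 14, matching y values: none (0 points).
  x = 5: rhs = 6, matching y values: 5, 14 (2 points).
  x = 6: rhs = 9, matching y values: 3, 16 (2 points).
  x = 7: rhs = 10, matching y values: none (0 points).
  x = 8: rhs = 15, matching y values: none (0 points).
  x = 9: rhs = 11, matching y values: 7, 12 (2 points).
  x = 10: rhs = 4, matching y values: 2, 17 (2 points).
  x = 11: rhs = 0, matching y values: 0 (1 points).
  x = 12: rhs = 5, matching y values: 9, 10 (2 points).
  x = 13: rhs = 6, matching y values: 5, 14 (2 points).
  x = 14: rhs = 9, matching y values: 3, 16 (2 points).
  x = 15: rhs = 1, matching y values: 1, 18 (2 points).
  x = 16: rhs = 7, matching y values: 8, 11 (2 points).
  x = 17: rhs = 14, matching y values: none (0 points).
  x = 18: rhs = 9, matching y values: 3, 16 (2 points).
Total affine count: 27.
Full point count |E(F_19)| = 27 + 1 = 28.
Hasse bound: |28 − (19+1)| = |8| = 8 ≤ 2√19 ≈ 8.7178 ✓.


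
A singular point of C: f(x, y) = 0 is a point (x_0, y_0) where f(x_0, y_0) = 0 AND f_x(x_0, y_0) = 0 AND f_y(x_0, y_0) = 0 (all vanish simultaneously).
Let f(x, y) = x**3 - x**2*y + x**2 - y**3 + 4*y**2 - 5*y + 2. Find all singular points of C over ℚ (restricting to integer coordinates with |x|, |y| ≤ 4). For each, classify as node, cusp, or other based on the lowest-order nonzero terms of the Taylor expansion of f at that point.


Singular points: {(0, 1)}; classification: cusp.

Compute partial derivatives:
  f_x = 3*x**2 - 2*x*y + 2*x.
  f_y = -x**2 - 3*y**2 + 8*y - 5.
Scan x_0 ∈ {−4, ..., 4}. For each x_0, f_y(x_0, y) is a polynomial in y; find its integer roots y ∈ {−4, ..., 4}, then test f_x and f at those candidates.
  x = -4: f_y(-4, y) = -3*y**2 + 8*y - 21; no integer root y with |y| ≤ 4.
  x = -3: f_y(-3, y) = -3*y**2 + 8*y - 14; no integer root y with |y| ≤ 4.
  x = -2: f_y(-2, y) = -3*y**2 + 8*y - 9; no integer root y with |y| ≤ 4.
  x = -1: f_y(-1, y) = -3*y**2 + 8*y - 6; no integer root y with |y| ≤ 4.
  x = 0: f_y(0, y) = -3*y**2 + 8*y - 5; vanishes at y ∈ {1}. (0, 1): f_x = 0, f = 0 — SINGULAR.
  x = 1: f_y(1, y) = -3*y**2 + 8*y - 6; no integer root y with |y| ≤ 4.
  x = 2: f_y(2, y) = -3*y**2 + 8*y - 9; no integer root y with |y| ≤ 4.
  x = 3: f_y(3, y) = -3*y**2 + 8*y - 14; no integer root y with |y| ≤ 4.
  x = 4: f_y(4, y) = -3*y**2 + 8*y - 21; no integer root y with |y| ≤ 4.
Only singular point on the grid: (0, 1).
Classify: substitute x = 0 + u, y = 1 + v and expand: f = u**3 - u**2*v - v**3 + v**2.
No constant or linear terms (consistent with a singular point). Quadratic part: v**2. Cubic part: u**3 - u**2*v - v**3.
The quadratic part v**2 is a perfect square, so there is a single (double) tangent line v = 0, i.e. y = 1. Restricting the cubic part to that line (v = 0) leaves u**3 ≠ 0, so f is not divisible by v and the branch is v² ≈ -u**3 to lowest order — this is a cusp.
Classification: cusp.


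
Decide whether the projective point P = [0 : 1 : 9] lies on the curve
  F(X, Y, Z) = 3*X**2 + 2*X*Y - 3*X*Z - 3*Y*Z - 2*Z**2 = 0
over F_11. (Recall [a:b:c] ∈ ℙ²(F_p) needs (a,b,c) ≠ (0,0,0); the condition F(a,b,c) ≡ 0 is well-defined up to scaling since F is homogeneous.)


F(0,1,9) ≡ 9 (mod 11); P is NOT on the curve.

Evaluate F(0, 1, 9) term-by-term (mod 11).
  3*X**2 ↦ 3·0·1·1 = 0
  2*X*Y ↦ 2·0·1·1 = 0
  -3*X*Z ↦ -3·0·1·9 = 0
  -3*Y*Z ↦ -3·1·1·9 = -27
  -2*Z**2 ↦ -2·1·1·81 = -162
Sum: F(0, 1, 9) = (0) + (0) + (0) + (-27) + (-162) = -189.
Reducing mod 11: -189 ≡ 9 (mod 11).
Since F(a, b, c) ≡ 9 ≠ 0 (mod 11), P does NOT lie on the curve.


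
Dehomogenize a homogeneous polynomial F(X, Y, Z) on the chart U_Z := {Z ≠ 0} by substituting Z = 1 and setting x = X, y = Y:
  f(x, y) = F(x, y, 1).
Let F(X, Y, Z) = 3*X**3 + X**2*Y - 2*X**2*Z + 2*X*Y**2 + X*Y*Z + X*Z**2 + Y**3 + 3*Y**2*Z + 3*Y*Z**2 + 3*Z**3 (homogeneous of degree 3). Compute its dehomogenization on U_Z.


f(x, y) = 3*x**3 + x**2*y - 2*x**2 + 2*x*y**2 + x*y + x + y**3 + 3*y**2 + 3*y + 3

On U_Z we set Z = 1. Each monomial c·X^i·Y^j·Z^k in F becomes c·x^i·y^j·1^k = c·x^i·y^j.
Substituting Z = 1: F(X, Y, 1) = 3*x**3 + x**2*y - 2*x**2 + 2*x*y**2 + x*y + x + y**3 + 3*y**2 + 3*y + 3.
Note: deg(f) ≤ deg(F) = 3; strict inequality happens when F is divisible by Z (lost terms).


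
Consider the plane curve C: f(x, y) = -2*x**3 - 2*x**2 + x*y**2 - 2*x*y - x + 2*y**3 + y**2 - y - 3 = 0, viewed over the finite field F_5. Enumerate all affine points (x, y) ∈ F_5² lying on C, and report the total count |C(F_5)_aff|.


Affine F_5-points: {(0, 2), (1, 2), (1, 3), (1, 4), (3, 2), (4, 3), (4, 4)}; count = 7.

For each of the 25 pairs (x, y) ∈ F_5², evaluate f(x, y) mod 5. Record the zeros.
  x = 0: [0↦2, 1↦4, 2↦0, 3↦2, 4↦2]  zeros at y ∈ {2}
  x = 1: [0↦2, 1↦3, 2↦0, 3↦0, 4↦0]  zeros at y ∈ {2, 3, 4}
  x = 2: [0↦1, 1↦1, 2↦4, 3↦2, 4↦2]  zeros at y ∈ ∅
  x = 3: [0↦2, 1↦1, 2↦0, 3↦1, 4↦1]  zeros at y ∈ {2}
  x = 4: [0↦3, 1↦1, 2↦1, 3↦0, 4↦0]  zeros at y ∈ {3, 4}
Collecting zeros: affine points = {(0, 2), (1, 2), (1, 3), (1, 4), (3, 2), (4, 3), (4, 4)}.
Total count |C(F_5)_aff| = 7.


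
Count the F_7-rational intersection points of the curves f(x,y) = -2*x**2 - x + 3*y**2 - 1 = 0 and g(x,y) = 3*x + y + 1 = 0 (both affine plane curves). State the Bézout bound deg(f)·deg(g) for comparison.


Common zeros: ∅; count = 0; Bézout bound = 2.

deg(f) = 2, deg(g) = 1, so Bézout bound = 2.
Scan x ∈ F_7. For each x, list the y ∈ F_7 with f(x, y) ≡ 0 and those with g(x, y) ≡ 0 (mod 7); the common zeros in that column are the intersection.
  x = 0: f ≡ 0 at y ∈ ∅; g ≡ 0 at y ∈ {6}; common: ∅.
  x = 1: f ≡ 0 at y ∈ ∅; g ≡ 0 at y ∈ {3}; common: ∅.
  x = 2: f ≡ 0 at y ∈ ∅; g ≡ 0 at y ∈ {0}; common: ∅.
  x = 3: f ≡ 0 at y ∈ ∅; g ≡ 0 at y ∈ {4}; common: ∅.
  x = 4: f ≡ 0 at y ∈ ∅; g ≡ 0 at y ∈ {1}; common: ∅.
  x = 5: f ≡ 0 at y ∈ {0}; g ≡ 0 at y ∈ {5}; common: ∅.
  x = 6: f ≡ 0 at y ∈ ∅; g ≡ 0 at y ∈ {2}; common: ∅.
Collecting: common zeros = ∅, so the count is 0.
Comparison with the Bézout bound: 0 ≤ 2 = deg(f)·deg(g), as expected for curves with no common component (the affine F_7-count falls short of the bound because intersections may lie at infinity, over extension fields, or carry multiplicity).


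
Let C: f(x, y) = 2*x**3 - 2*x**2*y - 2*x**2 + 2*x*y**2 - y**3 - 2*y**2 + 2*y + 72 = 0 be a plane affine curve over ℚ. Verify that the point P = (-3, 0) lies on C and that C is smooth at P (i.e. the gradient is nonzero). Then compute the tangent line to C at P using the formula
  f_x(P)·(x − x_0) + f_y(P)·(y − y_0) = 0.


Tangent line at P: 66*x - 16*y + 198 = 0.

Step 1: f(-3, 0) = 0, so P lies on C.
Step 2: partial derivatives
  f_x(x, y) = 6*x**2 - 4*x*y - 4*x + 2*y**2, f_y(x, y) = -2*x**2 + 4*x*y - 3*y**2 - 4*y + 2.
  f_x(P) = 66, f_y(P) = -16 (gradient nonzero, so P is smooth).
Step 3: tangent line at P: 66·(x − -3) + -16·(y − 0) = 0.
Expanding: 66*x - 16*y + 198 = 0.


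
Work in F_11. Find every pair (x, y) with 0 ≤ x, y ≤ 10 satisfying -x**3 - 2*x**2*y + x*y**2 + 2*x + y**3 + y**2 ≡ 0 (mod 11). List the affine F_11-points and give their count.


Affine F_11-points: {(0, 0), (0, 10), (2, 2), (3, 2), (3, 6), (3, 10), (4, 7), (6, 3), (6, 5), (6, 7), (7, 1), (9, 7), (10, 4), (10, 8), (10, 10)}; count = 15.

For each of the 121 pairs (x, y) ∈ F_11², evaluate f(x, y) mod 11. Record the zeros.
  x = 0: [0↦0, 1↦2, 2↦1, 3↦3, 4↦3, 5↦7, 6↦10, 7↦7, 8↦4, 9↦7, 10↦0]  zeros at y ∈ {0, 10}
  x = 1: [0↦1, 1↦2, 2↦2, 3↦7, 4↦1, 5↦1, 6↦2, 7↦10, 8↦9, 9↦5, 10↦4]  zeros at y ∈ ∅
  x = 2: [0↦7, 1↦3, 2↦0, 3↦4, 4↦10, 5↦2, 6↦8, 7↦1, 8↦9, 9↦5, 10↦6]  zeros at y ∈ {2}
  x = 3: [0↦1, 1↦10, 2↦0, 3↦10, 4↦2, 5↦4, 6↦0, 7↦7, 8↦9, 9↦1, 10↦0]  zeros at y ∈ {2, 6, 10}
  x = 4: [0↦10, 1↦6, 2↦7, 3↦8, 4↦4, 5↦1, 6↦5, 7↦0, 8↦3, 9↦9, 10↦2]  zeros at y ∈ {7}
  x = 5: [0↦6, 1↦7, 2↦4, 3↦3, 4↦10, 5↦9, 6↦6, 7↦7, 8↦7, 9↦1, 10↦6]  zeros at y ∈ ∅
  x = 6: [0↦5, 1↦7, 2↦7, 3↦0, 4↦3, 5↦0, 6↦8, 7↦0, 8↦4, 9↦4, 10↦6]  zeros at y ∈ {3, 5, 7}
  x = 7: [0↦1, 1↦0, 2↦10, 3↦4, 4↦10, 5↦1, 6↦5, 7↦6, 8↦10, 9↦1, 10↦7]  zeros at y ∈ {1}
  x = 8: [0↦10, 1↦2, 2↦7, 3↦9, 4↦3, 5↦6, 6↦2, 7↦8, 8↦8, 9↦8, 10↦3]  zeros at y ∈ ∅
  x = 9: [0↦4, 1↦7, 2↦3, 3↦9, 4↦9, 5↦9, 6↦4, 7↦0, 8↦3, 9↦8, 10↦10]  zeros at y ∈ {7}
  x = 10: [0↦10, 1↦9, 2↦3, 3↦9, 4↦0, 5↦4, 6↦5, 7↦9, 8↦0, 9↦6, 10↦0]  zeros at y ∈ {4, 8, 10}
Collecting zeros: affine points = {(0, 0), (0, 10), (2, 2), (3, 2), (3, 6), (3, 10), (4, 7), (6, 3), (6, 5), (6, 7), (7, 1), (9, 7), (10, 4), (10, 8), (10, 10)}.
Total count |C(F_11)_aff| = 15.


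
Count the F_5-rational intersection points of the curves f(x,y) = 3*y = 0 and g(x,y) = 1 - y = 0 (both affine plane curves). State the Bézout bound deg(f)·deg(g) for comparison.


Common zeros: ∅; count = 0; Bézout bound = 1.

deg(f) = 1, deg(g) = 1, so Bézout bound = 1.
Scan x ∈ F_5. For each x, list the y ∈ F_5 with f(x, y) ≡ 0 and those with g(x, y) ≡ 0 (mod 5); the common zeros in that column are the intersection.
  x = 0: f ≡ 0 at y ∈ {0}; g ≡ 0 at y ∈ {1}; common: ∅.
  x = 1: f ≡ 0 at y ∈ {0}; g ≡ 0 at y ∈ {1}; common: ∅.
  x = 2: f ≡ 0 at y ∈ {0}; g ≡ 0 at y ∈ {1}; common: ∅.
  x = 3: f ≡ 0 at y ∈ {0}; g ≡ 0 at y ∈ {1}; common: ∅.
  x = 4: f ≡ 0 at y ∈ {0}; g ≡ 0 at y ∈ {1}; common: ∅.
Collecting: common zeros = ∅, so the count is 0.
Comparison with the Bézout bound: 0 ≤ 1 = deg(f)·deg(g), as expected for curves with no common component (the affine F_5-count falls short of the bound because intersections may lie at infinity, over extension fields, or carry multiplicity).


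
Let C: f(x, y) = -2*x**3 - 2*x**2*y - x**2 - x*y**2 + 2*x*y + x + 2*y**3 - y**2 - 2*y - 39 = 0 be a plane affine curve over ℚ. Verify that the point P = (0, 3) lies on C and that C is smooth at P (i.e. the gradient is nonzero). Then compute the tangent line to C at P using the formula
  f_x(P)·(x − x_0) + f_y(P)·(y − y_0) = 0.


Tangent line at P: -2*x + 46*y - 138 = 0.

Step 1: f(0, 3) = 0, so P lies on C.
Step 2: partial derivatives
  f_x(x, y) = -6*x**2 - 4*x*y - 2*x - y**2 + 2*y + 1, f_y(x, y) = -2*x**2 - 2*x*y + 2*x + 6*y**2 - 2*y - 2.
  f_x(P) = -2, f_y(P) = 46 (gradient nonzero, so P is smooth).
Step 3: tangent line at P: -2·(x − 0) + 46·(y − 3) = 0.
Expanding: -2*x + 46*y - 138 = 0.


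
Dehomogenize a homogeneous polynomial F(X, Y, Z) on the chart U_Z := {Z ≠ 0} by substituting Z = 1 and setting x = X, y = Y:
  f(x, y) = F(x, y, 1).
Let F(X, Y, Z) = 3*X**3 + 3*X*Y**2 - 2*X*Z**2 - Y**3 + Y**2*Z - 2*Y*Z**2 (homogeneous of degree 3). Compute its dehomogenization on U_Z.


f(x, y) = 3*x**3 + 3*x*y**2 - 2*x - y**3 + y**2 - 2*y

On U_Z we set Z = 1. Each monomial c·X^i·Y^j·Z^k in F becomes c·x^i·y^j·1^k = c·x^i·y^j.
Substituting Z = 1: F(X, Y, 1) = 3*x**3 + 3*x*y**2 - 2*x - y**3 + y**2 - 2*y.
Note: deg(f) ≤ deg(F) = 3; strict inequality happens when F is divisible by Z (lost terms).


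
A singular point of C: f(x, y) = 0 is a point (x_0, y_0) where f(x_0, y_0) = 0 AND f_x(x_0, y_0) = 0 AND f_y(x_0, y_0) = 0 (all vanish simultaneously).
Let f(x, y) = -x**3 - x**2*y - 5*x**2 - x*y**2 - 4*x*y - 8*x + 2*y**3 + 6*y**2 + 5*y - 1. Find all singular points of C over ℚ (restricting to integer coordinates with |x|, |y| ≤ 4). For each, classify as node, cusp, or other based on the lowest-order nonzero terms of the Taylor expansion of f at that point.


Singular points: {(-1, -1)}; classification: node.

Compute partial derivatives:
  f_x = -3*x**2 - 2*x*y - 10*x - y**2 - 4*y - 8.
  f_y = -x**2 - 2*x*y - 4*x + 6*y**2 + 12*y + 5.
Scan x_0 ∈ {−4, ..., 4}. For each x_0, f_y(x_0, y) is a polynomial in y; find its integer roots y ∈ {−4, ..., 4}, then test f_x and f at those candidates.
  x = -4: f_y(-4, y) = 6*y**2 + 20*y + 5; no integer root y with |y| ≤ 4.
  x = -3: f_y(-3, y) = 6*y**2 + 18*y + 8; no integer root y with |y| ≤ 4.
  x = -2: f_y(-2, y) = 6*y**2 + 16*y + 9; no integer root y with |y| ≤ 4.
  x = -1: f_y(-1, y) = 6*y**2 + 14*y + 8; vanishes at y ∈ {-1}. (-1, -1): f_x = 0, f = 0 — SINGULAR.
  x = 0: f_y(0, y) = 6*y**2 + 12*y + 5; no integer root y with |y| ≤ 4.
  x = 1: f_y(1, y) = 6*y**2 + 10*y; vanishes at y ∈ {0}. (1, 0): f_x = -21 ≠ 0.
  x = 2: f_y(2, y) = 6*y**2 + 8*y - 7; no integer root y with |y| ≤ 4.
  x = 3: f_y(3, y) = 6*y**2 + 6*y - 16; no integer root y with |y| ≤ 4.
  x = 4: f_y(4, y) = 6*y**2 + 4*y - 27; no integer root y with |y| ≤ 4.
Only singular point on the grid: (-1, -1).
Classify: substitute x = -1 + u, y = -1 + v and expand: f = -u**3 - u**2*v - u**2 - u*v**2 + 2*v**3 + v**2.
No constant or linear terms (consistent with a singular point). Quadratic part: -u**2 + v**2. Cubic part: -u**3 - u**2*v - u*v**2 + 2*v**3.
The quadratic part v**2 - u**2 = (v − u)(v + u) splits into two distinct linear factors, so there are two distinct tangent lines y − -1 = ±(x − -1) — this is a node (ordinary double point).
Classification: node.


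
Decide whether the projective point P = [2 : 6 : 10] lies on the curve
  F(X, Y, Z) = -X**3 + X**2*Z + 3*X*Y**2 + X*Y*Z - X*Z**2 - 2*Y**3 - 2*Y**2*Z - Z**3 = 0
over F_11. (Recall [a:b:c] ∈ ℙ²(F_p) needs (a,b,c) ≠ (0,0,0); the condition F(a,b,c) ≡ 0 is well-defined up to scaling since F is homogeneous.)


F(2,6,10) ≡ 7 (mod 11); P is NOT on the curve.

Evaluate F(2, 6, 10) term-by-term (mod 11).
  -X**3 ↦ -1·8·1·1 = -8
  X**2*Z ↦ 1·4·1·10 = 40
  3*X*Y**2 ↦ 3·2·36·1 = 216
  X*Y*Z ↦ 1·2·6·10 = 120
  -X*Z**2 ↦ -1·2·1·100 = -200
  -2*Y**3 ↦ -2·1·216·1 = -432
  -2*Y**2*Z ↦ -2·1·36·10 = -720
  -Z**3 ↦ -1·1·1·1000 = -1000
Sum: F(2, 6, 10) = (-8) + (40) + (216) + (120) + (-200) + (-432) + (-720) + (-1000) = -1984.
Reducing mod 11: -1984 ≡ 7 (mod 11).
Since F(a, b, c) ≡ 7 ≠ 0 (mod 11), P does NOT lie on the curve.


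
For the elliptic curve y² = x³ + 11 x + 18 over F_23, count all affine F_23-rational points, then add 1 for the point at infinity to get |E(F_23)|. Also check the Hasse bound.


Affine points = {(0, 8), (0, 15), (2, 5), (2, 18), (3, 3), (3, 20), (6, 1), (6, 22), (7, 1), (7, 22), (9, 8), (9, 15), (10, 1), (10, 22), (13, 9), (13, 14), (14, 8), (14, 15), (15, 4), (15, 19), (16, 9), (16, 14), (17, 9), (17, 14), (19, 5), (19, 18), (20, 2), (20, 21), (22, 11), (22, 12)}; affine count = 30; |E(F_23)| = 31.

Discriminant check: Δ ∝ 4a³ + 27b² = 4·11³ + 27·18² = 4·1331 + 27·324 ≡ 19 (mod 23). Nonzero ⇒ E is nonsingular.
For each x ∈ F_23, compute rhs = x³ + 11·x + 18 mod 23, then count y ∈ F_23 with y² ≡ rhs.
  x = 0: rhs = 18, matching y values: 8, 15 (2 points).
  x = 1: rhs = 7, matching y values: none (0 points).
  x = 2: rhs = 2, matching y values: 5, 18 (2 points).
  x = 3: rhs = 9, matching y values: 3, 20 (2 points).
  x = 4: rhs = 11, matching y values: none (0 points).
  x = 5: rhs = 14, matching y values: none (0 points).
  x = 6: rhs = 1, matching y values: 1, 22 (2 points).
  x = 7: rhs = 1, matching y values: 1, 22 (2 points).
  x = 8: rhs = 20, matching y values: none (0 points).
  x = 9: rhs = 18, matching y values: 8, 15 (2 points).
  x = 10: rhs = 1, matching y values: 1, 22 (2 points).
  x = 11: rhs = 21, matching y values: none (0 points).
  x = 12: rhs = 15, matching y values: none (0 points).
  x = 13: rhs = 12, matching y values: 9, 14 (2 points).
  x = 14: rhs = 18, matching y values: 8, 15 (2 points).
  x = 15: rhs = 16, matching y values: 4, 19 (2 points).
  x = 16: rhs = 12, matching y values: 9, 14 (2 points).
  x = 17: rhs = 12, matching y values: 9, 14 (2 points).
  x = 18: rhs = 22, matching y values: none (0 points).
  x = 19: rhs = 2, matching y values: 5, 18 (2 points).
  x = 20: rhs = 4, matching y values: 2, 21 (2 points).
  x = 21: rhs = 11, matching y values: none (0 points).
  x = 22: rhs = 6, matching y values: 11, 12 (2 points).
Total affine count: 30.
Full point count |E(F_23)| = 30 + 1 = 31.
Hasse bound: |31 − (23+1)| = |7| = 7 ≤ 2√23 ≈ 9.5917 ✓.


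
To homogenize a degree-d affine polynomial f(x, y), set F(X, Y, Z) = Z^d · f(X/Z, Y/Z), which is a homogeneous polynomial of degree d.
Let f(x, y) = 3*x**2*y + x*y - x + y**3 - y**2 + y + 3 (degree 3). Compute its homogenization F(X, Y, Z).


F(X, Y, Z) = 3*X**2*Y + X*Y*Z - X*Z**2 + Y**3 - Y**2*Z + Y*Z**2 + 3*Z**3

deg(f) = 3.
Substitute x = X/Z, y = Y/Z into f, then multiply by Z^3.
  monomial 3·x^2·y^1 ↦ 3·X^2·Y^1·Z^0.
  monomial 1·x^1·y^1 ↦ 1·X^1·Y^1·Z^1.
  monomial -1·x^1·y^0 ↦ -1·X^1·Y^0·Z^2.
  monomial 1·x^0·y^3 ↦ 1·X^0·Y^3·Z^0.
  monomial -1·x^0·y^2 ↦ -1·X^0·Y^2·Z^1.
  monomial 1·x^0·y^1 ↦ 1·X^0·Y^1·Z^2.
  monomial 3·x^0·y^0 ↦ 3·X^0·Y^0·Z^3.
Collecting: F(X, Y, Z) = 3*X**2*Y + X*Y*Z - X*Z**2 + Y**3 - Y**2*Z + Y*Z**2 + 3*Z**3.


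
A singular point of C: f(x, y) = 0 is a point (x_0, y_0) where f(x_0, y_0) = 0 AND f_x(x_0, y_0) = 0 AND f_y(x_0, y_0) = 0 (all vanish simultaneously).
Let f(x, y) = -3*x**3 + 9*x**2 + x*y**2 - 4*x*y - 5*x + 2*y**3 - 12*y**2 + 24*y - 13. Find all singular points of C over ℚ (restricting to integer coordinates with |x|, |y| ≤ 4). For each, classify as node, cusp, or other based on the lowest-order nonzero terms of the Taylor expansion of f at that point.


Singular points: {(1, 2)}; classification: cusp.

Compute partial derivatives:
  f_x = -9*x**2 + 18*x + y**2 - 4*y - 5.
  f_y = 2*x*y - 4*x + 6*y**2 - 24*y + 24.
Scan x_0 ∈ {−4, ..., 4}. For each x_0, f_y(x_0, y) is a polynomial in y; find its integer roots y ∈ {−4, ..., 4}, then test f_x and f at those candidates.
  x = -4: f_y(-4, y) = 6*y**2 - 32*y + 40; vanishes at y ∈ {2}. (-4, 2): f_x = -225 ≠ 0.
  x = -3: f_y(-3, y) = 6*y**2 - 30*y + 36; vanishes at y ∈ {2, 3}. (-3, 2): f_x = -144 ≠ 0; (-3, 3): f_x = -143 ≠ 0.
  x = -2: f_y(-2, y) = 6*y**2 - 28*y + 32; vanishes at y ∈ {2}. (-2, 2): f_x = -81 ≠ 0.
  x = -1: f_y(-1, y) = 6*y**2 - 26*y + 28; vanishes at y ∈ {2}. (-1, 2): f_x = -36 ≠ 0.
  x = 0: f_y(0, y) = 6*y**2 - 24*y + 24; vanishes at y ∈ {2}. (0, 2): f_x = -9 ≠ 0.
  x = 1: f_y(1, y) = 6*y**2 - 22*y + 20; vanishes at y ∈ {2}. (1, 2): f_x = 0, f = 0 — SINGULAR.
  x = 2: f_y(2, y) = 6*y**2 - 20*y + 16; vanishes at y ∈ {2}. (2, 2): f_x = -9 ≠ 0.
  x = 3: f_y(3, y) = 6*y**2 - 18*y + 12; vanishes at y ∈ {1, 2}. (3, 1): f_x = -35 ≠ 0; (3, 2): f_x = -36 ≠ 0.
  x = 4: f_y(4, y) = 6*y**2 - 16*y + 8; vanishes at y ∈ {2}. (4, 2): f_x = -81 ≠ 0.
Only singular point on the grid: (1, 2).
Classify: substitute x = 1 + u, y = 2 + v and expand: f = -3*u**3 + u*v**2 + 2*v**3 + v**2.
No constant or linear terms (consistent with a singular point). Quadratic part: v**2. Cubic part: -3*u**3 + u*v**2 + 2*v**3.
The quadratic part v**2 is a perfect square, so there is a single (double) tangent line v = 0, i.e. y = 2. Restricting the cubic part to that line (v = 0) leaves -3*u**3 ≠ 0, so f is not divisible by v and the branch is v² ≈ 3*u**3 to lowest order — this is a cusp.
Classification: cusp.


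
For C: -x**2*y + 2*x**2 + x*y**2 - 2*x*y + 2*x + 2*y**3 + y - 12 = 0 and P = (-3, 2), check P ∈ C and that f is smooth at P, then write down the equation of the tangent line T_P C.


Tangent line at P: 2*x + 10*y - 14 = 0.

Step 1: f(-3, 2) = 0, so P lies on C.
Step 2: partial derivatives
  f_x(x, y) = -2*x*y + 4*x + y**2 - 2*y + 2, f_y(x, y) = -x**2 + 2*x*y - 2*x + 6*y**2 + 1.
  f_x(P) = 2, f_y(P) = 10 (gradient nonzero, so P is smooth).
Step 3: tangent line at P: 2·(x − -3) + 10·(y − 2) = 0.
Expanding: 2*x + 10*y - 14 = 0.


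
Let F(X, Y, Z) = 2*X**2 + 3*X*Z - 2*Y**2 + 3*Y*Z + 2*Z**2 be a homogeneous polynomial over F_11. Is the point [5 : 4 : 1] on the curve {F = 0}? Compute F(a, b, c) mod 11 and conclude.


F(5,4,1) ≡ 3 (mod 11); P is NOT on the curve.

Evaluate F(5, 4, 1) term-by-term (mod 11).
  2*X**2 ↦ 2·25·1·1 = 50
  3*X*Z ↦ 3·5·1·1 = 15
  -2*Y**2 ↦ -2·1·16·1 = -32
  3*Y*Z ↦ 3·1·4·1 = 12
  2*Z**2 ↦ 2·1·1·1 = 2
Sum: F(5, 4, 1) = (50) + (15) + (-32) + (12) + (2) = 47.
Reducing mod 11: 47 ≡ 3 (mod 11).
Since F(a, b, c) ≡ 3 ≠ 0 (mod 11), P does NOT lie on the curve.


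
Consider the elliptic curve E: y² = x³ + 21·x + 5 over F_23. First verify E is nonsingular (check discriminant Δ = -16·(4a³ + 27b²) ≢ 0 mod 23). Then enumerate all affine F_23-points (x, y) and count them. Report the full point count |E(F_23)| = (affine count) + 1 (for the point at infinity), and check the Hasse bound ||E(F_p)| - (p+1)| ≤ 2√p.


Affine points = {(1, 2), (1, 21), (2, 3), (2, 20), (3, 7), (3, 16), (6, 5), (6, 18), (7, 9), (7, 14), (8, 8), (8, 15), (9, 7), (9, 16), (11, 7), (11, 16), (17, 10), (17, 13), (19, 8), (19, 15), (21, 1), (21, 22), (22, 11), (22, 12)}; affine count = 24; |E(F_23)| = 25.

Discriminant check: Δ ∝ 4a³ + 27b² = 4·21³ + 27·5² = 4·9261 + 27·25 ≡ 22 (mod 23). Nonzero ⇒ E is nonsingular.
For each x ∈ F_23, compute rhs = x³ + 21·x + 5 mod 23, then count y ∈ F_23 with y² ≡ rhs.
  x = 0: rhs = 5, matching y values: none (0 points).
  x = 1: rhs = 4, matching y values: 2, 21 (2 points).
  x = 2: rhs = 9, matching y values: 3, 20 (2 points).
  x = 3: rhs = 3, matching y values: 7, 16 (2 points).
  x = 4: rhs = 15, matching y values: none (0 points).
  x = 5: rhs = 5, matching y values: none (0 points).
  x = 6: rhs = 2, matching y values: 5, 18 (2 points).
  x = 7: rhs = 12, matching y values: 9, 14 (2 points).
  x = 8: rhs = 18, matching y values: 8, 15 (2 points).
  x = 9: rhs = 3, matching y values: 7, 16 (2 points).
  x = 10: rhs = 19, matching y values: none (0 points).
  x = 11: rhs = 3, matching y values: 7, 16 (2 points).
  x = 12: rhs = 7, matching y values: none (0 points).
  x = 13: rhs = 14, matching y values: none (0 points).
  x = 14: rhs = 7, matching y values: none (0 points).
  x = 15: rhs = 15, matching y values: none (0 points).
  x = 16: rhs = 21, matching y values: none (0 points).
  x = 17: rhs = 8, matching y values: 10, 13 (2 points).
  x = 18: rhs = 5, matching y values: none (0 points).
  x = 19: rhs = 18, matching y values: 8, 15 (2 points).
  x = 20: rhs = 7, matching y values: none (0 points).
  x = 21: rhs = 1, matching y values: 1, 22 (2 points).
  x = 22: rhs = 6, matching y values: 11, 12 (2 points).
Total affine count: 24.
Full point count |E(F_23)| = 24 + 1 = 25.
Hasse bound: |25 − (23+1)| = |1| = 1 ≤ 2√23 ≈ 9.5917 ✓.
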